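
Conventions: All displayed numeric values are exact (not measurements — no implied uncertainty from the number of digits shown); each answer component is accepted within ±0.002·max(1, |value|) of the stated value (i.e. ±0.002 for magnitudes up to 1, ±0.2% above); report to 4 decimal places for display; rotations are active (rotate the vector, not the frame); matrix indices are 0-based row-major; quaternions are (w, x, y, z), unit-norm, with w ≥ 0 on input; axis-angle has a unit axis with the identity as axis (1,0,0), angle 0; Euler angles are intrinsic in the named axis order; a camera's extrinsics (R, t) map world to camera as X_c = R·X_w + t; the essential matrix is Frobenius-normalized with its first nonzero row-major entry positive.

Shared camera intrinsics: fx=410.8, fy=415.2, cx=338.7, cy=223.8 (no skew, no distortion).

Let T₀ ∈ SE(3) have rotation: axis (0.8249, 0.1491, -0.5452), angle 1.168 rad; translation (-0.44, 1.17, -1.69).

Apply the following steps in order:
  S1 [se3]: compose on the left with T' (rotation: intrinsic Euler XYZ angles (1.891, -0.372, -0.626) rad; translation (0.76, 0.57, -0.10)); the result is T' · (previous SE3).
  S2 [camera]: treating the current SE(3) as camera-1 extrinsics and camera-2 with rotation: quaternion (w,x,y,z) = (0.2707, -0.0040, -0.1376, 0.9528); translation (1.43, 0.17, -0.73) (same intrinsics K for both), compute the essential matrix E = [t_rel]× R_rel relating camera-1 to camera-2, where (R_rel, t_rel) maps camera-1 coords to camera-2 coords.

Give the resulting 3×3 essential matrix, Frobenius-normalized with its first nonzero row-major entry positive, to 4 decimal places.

matrix = [0.3426 -0.4399 0.2765; 0.0460 -0.0307 0.4989; -0.2468 0.3547 0.4171]

after S1 (compose_se3): R=[0.5246 0.3986 -0.7523; 0.4815 -0.8676 -0.1239; -0.7021 -0.2972 -0.6471], t=(1.6807, 1.5713, 1.5026)
after S2 (essential): [0.3426 -0.4399 0.2765; 0.0460 -0.0307 0.4989; -0.2468 0.3547 0.4171]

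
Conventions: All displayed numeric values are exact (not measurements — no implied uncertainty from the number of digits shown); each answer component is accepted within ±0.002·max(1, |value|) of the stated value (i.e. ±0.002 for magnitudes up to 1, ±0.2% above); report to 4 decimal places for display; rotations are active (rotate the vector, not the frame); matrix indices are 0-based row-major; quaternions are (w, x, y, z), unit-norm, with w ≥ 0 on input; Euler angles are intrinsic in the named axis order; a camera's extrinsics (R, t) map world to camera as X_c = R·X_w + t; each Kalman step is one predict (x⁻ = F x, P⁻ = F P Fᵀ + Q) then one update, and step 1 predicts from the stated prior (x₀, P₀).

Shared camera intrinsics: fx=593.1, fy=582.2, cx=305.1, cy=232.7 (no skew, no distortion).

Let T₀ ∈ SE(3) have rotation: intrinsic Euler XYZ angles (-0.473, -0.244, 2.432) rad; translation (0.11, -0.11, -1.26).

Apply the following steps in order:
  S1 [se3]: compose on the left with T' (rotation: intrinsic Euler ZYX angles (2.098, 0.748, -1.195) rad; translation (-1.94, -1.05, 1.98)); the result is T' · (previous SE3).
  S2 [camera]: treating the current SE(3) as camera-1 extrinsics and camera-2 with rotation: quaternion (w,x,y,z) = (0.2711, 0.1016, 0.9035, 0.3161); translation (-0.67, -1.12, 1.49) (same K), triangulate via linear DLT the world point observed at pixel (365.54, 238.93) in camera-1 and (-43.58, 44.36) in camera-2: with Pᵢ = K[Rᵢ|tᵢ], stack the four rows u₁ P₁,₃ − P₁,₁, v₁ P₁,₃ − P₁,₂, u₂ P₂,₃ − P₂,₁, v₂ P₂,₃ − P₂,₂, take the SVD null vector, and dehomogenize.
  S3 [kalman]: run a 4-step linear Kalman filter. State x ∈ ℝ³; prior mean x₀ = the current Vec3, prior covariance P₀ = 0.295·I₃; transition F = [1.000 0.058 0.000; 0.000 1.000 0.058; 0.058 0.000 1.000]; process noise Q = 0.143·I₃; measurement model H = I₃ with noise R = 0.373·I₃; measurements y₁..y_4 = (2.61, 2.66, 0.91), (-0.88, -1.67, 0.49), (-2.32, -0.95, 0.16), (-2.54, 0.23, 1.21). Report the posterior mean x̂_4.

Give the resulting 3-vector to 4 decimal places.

after S1 (compose_se3): R=[0.6996 0.0413 -0.7133; -0.7135 0.0941 -0.6943; 0.0384 0.9947 0.0953], t=(-0.8095, -0.5820, 1.6412)
after S2 (triangulate): (0.3392, 0.9161, -1.1006)
after S3 (kf_track): (-1.6175, -0.1052, 0.6093)

result = (-1.6175, -0.1052, 0.6093)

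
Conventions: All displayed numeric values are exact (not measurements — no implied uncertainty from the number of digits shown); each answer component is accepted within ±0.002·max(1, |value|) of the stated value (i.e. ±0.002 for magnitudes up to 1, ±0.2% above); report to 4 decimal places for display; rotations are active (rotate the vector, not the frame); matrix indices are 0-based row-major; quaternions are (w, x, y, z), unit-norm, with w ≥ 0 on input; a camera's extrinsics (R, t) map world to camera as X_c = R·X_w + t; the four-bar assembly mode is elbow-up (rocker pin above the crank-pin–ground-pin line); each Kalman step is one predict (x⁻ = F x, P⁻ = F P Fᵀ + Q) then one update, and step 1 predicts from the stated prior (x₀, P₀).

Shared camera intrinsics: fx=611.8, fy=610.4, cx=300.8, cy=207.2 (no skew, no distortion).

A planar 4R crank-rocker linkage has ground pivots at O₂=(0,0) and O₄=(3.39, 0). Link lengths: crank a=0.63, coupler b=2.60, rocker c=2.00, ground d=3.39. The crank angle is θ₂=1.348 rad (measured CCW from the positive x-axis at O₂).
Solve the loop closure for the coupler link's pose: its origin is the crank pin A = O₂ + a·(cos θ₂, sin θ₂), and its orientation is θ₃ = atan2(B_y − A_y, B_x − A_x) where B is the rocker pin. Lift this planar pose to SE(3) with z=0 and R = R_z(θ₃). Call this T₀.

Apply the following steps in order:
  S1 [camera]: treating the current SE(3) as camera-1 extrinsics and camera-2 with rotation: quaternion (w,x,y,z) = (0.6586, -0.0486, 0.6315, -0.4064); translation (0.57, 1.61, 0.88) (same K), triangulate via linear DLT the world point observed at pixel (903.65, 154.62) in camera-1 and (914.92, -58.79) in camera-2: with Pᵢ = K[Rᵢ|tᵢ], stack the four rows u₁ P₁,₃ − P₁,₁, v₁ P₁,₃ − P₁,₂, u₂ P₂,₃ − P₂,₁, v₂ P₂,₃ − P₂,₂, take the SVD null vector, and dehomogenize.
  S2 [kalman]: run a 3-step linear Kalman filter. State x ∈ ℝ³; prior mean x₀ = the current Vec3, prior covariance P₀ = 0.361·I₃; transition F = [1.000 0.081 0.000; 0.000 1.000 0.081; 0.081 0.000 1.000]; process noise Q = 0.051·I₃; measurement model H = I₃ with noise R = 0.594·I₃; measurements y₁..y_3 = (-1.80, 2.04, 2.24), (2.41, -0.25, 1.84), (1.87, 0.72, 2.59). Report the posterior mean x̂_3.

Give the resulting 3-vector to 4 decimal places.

result = (1.0591, 0.4707, 2.1951)

source (fourbar_fk): coupler pose = R=[0.8951 -0.4460 0.0000; 0.4460 0.8951 0.0000; 0.0000 0.0000 1.0000], t=(0.1392, 0.6144, 0.0000)
after S1 (triangulate): (0.9347, -1.3043, 1.5806)
after S2 (kf_track): (1.0591, 0.4707, 2.1951)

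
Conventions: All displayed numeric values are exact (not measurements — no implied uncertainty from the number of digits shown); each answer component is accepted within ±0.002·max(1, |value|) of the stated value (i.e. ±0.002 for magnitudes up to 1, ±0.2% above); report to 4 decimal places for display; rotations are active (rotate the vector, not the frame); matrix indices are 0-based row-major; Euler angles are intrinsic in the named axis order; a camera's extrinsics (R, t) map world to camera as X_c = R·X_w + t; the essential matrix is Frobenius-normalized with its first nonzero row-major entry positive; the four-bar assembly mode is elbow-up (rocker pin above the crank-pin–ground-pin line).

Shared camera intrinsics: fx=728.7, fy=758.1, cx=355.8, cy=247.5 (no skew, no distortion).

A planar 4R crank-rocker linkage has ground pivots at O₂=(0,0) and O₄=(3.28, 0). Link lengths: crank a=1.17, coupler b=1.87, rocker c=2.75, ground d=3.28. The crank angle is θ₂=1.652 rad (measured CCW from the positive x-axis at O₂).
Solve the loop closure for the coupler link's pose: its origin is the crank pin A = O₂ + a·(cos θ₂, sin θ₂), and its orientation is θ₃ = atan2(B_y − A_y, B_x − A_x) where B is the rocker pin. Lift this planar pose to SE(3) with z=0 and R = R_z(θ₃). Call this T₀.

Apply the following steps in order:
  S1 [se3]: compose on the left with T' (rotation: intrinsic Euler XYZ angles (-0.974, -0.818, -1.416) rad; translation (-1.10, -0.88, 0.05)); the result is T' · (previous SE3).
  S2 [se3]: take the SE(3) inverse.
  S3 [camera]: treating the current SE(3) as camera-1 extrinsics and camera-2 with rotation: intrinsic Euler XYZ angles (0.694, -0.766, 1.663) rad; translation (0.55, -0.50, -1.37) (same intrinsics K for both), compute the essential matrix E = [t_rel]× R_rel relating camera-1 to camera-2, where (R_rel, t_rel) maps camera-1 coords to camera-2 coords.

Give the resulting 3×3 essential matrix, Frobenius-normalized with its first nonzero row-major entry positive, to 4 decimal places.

source (fourbar_fk): coupler pose = R=[0.8627 -0.5057 0.0000; 0.5057 0.8627 0.0000; 0.0000 0.0000 1.0000], t=(-0.0949, 1.1661, 0.0000)
after S1 (compose_se3): R=[0.4325 0.5295 -0.7298; -0.0534 0.8230 0.5655; 0.9000 -0.2056 0.3842], t=(-0.3223, -0.0396, 0.2903)
after S2 (invert_se3): R=[0.4325 -0.0534 0.9000; 0.5295 0.8230 -0.2056; -0.7298 0.5655 0.3842], t=(-0.1240, 0.2629, -0.3243)
after S3 (essential): [0.3464 -0.5832 0.1106; -0.2220 -0.3250 -0.4491; 0.2470 0.0456 0.3286]

matrix = [0.3464 -0.5832 0.1106; -0.2220 -0.3250 -0.4491; 0.2470 0.0456 0.3286]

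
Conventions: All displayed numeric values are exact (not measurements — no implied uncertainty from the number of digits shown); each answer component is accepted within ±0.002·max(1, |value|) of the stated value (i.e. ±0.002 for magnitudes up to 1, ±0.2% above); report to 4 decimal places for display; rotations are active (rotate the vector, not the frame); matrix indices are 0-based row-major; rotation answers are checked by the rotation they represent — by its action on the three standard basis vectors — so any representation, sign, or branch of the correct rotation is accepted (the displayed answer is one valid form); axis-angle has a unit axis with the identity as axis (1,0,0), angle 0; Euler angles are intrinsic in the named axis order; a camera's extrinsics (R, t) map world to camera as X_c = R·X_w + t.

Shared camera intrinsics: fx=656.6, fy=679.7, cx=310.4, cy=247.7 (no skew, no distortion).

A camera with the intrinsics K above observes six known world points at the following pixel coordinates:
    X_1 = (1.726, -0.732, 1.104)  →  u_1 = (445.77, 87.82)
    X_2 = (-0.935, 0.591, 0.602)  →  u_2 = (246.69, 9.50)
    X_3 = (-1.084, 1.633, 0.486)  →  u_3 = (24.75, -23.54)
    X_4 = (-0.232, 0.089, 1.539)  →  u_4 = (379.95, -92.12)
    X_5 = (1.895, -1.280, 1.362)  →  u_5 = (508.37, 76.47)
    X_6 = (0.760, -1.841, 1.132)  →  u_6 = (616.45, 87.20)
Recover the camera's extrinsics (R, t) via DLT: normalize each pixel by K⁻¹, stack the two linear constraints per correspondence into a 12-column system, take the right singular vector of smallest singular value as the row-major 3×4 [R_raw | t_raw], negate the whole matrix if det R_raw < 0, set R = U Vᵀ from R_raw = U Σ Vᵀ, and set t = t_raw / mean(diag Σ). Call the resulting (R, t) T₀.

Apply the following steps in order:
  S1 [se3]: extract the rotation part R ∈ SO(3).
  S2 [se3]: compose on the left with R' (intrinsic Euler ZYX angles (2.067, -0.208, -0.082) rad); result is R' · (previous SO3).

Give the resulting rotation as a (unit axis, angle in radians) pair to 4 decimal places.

source (pnp_recover): camera pose = R=[0.0435 -0.9744 0.2204; -0.0156 -0.2213 -0.9751; 0.9989 0.0390 -0.0249], t=(0.1700, -0.4303, 4.1608)
after S1 (rot_of_se3): [0.0435 -0.9744 0.2204; -0.0156 -0.2213 -0.9751; 0.9989 0.0390 -0.0249]
after S2 (compose_so3): [0.0195 0.6507 0.7591; -0.1751 -0.7453 0.6433; 0.9844 -0.1455 0.0994]

rotation (axis_angle) = ((-0.6777, -0.1935, -0.7094), 2.5204)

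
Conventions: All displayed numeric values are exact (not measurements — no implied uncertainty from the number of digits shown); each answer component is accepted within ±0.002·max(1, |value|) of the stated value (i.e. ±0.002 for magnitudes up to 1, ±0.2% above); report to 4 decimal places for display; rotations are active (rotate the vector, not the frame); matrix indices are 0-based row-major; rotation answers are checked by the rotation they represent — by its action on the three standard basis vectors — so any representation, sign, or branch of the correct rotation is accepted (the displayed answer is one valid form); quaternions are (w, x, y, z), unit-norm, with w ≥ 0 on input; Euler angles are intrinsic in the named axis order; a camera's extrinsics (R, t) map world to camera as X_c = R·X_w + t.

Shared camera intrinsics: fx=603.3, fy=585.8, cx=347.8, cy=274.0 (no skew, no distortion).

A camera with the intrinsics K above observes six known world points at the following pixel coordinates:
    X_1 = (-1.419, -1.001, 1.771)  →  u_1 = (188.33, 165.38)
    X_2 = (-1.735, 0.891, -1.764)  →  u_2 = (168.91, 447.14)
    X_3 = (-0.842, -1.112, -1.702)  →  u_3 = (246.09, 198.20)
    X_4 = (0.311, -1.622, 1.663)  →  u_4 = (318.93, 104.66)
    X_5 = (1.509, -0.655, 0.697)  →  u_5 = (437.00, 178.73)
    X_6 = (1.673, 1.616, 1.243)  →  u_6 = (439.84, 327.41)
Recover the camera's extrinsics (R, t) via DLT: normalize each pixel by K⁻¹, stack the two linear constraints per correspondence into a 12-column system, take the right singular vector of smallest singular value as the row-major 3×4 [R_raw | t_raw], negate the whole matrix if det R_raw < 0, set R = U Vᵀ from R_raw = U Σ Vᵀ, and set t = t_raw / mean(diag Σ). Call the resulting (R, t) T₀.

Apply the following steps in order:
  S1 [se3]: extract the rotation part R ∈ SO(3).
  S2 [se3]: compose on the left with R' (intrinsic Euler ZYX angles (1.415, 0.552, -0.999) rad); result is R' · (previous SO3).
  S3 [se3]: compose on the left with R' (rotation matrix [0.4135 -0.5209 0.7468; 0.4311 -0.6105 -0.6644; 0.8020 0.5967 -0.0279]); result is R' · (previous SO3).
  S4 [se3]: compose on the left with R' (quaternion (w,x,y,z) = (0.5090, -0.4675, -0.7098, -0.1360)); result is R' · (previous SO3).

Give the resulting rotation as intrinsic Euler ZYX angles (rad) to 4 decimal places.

rotation (euler_zyx) = (-2.9513, 0.9126, -0.5162)

source (pnp_recover): camera pose = R=[0.9754 0.0787 -0.2061; -0.1387 0.9453 -0.2954; 0.1716 0.3167 0.9329], t=(-0.2000, -0.1500, 6.5797)
after S1 (rot_of_se3): [0.9754 0.0787 -0.2061; -0.1387 0.9453 -0.2954; 0.1716 0.3167 0.9329]
after S2 (compose_so3): [0.0775 -0.8088 -0.5830; 0.9397 -0.1361 0.3138; -0.3331 -0.5722 0.7494]
after S3 (compose_so3): [-0.7062 -0.6908 0.1552; -0.3189 0.1146 -0.9408; 0.6321 -0.7139 -0.3012]
after S4 (compose_so3): [-0.6007 0.5479 -0.5822; -0.1157 -0.7802 -0.6148; -0.7911 -0.3019 0.5320]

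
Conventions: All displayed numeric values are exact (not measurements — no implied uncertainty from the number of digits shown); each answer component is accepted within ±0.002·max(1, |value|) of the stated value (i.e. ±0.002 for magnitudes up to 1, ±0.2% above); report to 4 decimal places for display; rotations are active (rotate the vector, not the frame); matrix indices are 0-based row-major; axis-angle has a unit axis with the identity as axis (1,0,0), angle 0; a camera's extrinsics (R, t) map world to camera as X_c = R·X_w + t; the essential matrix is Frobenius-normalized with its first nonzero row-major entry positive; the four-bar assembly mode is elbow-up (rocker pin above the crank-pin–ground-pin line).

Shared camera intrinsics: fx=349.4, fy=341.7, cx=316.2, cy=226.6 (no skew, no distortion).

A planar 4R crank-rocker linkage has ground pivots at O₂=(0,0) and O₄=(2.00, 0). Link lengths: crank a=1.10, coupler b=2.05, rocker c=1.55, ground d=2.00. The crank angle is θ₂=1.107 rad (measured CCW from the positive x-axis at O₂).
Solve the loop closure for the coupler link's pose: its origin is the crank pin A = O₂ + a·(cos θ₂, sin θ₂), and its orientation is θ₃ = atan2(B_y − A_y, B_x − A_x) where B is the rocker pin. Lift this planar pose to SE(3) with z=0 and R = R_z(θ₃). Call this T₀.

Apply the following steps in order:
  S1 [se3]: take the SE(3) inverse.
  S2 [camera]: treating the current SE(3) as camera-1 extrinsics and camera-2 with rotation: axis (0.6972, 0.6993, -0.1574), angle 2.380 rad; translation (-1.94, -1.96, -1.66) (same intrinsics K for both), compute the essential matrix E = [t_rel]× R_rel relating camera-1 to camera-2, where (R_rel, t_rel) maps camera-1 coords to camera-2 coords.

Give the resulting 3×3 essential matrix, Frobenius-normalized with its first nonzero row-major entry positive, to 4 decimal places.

matrix = [0.6128 -0.2185 -0.0386; -0.3257 -0.3183 -0.3310; -0.0583 0.3988 0.3095]

source (fourbar_fk): coupler pose = R=[0.9711 -0.2386 0.0000; 0.2386 0.9711 0.0000; 0.0000 0.0000 1.0000], t=(0.4921, 0.9838, 0.0000)
after S1 (invert_se3): R=[0.9711 0.2386 0.0000; -0.2386 0.9711 0.0000; 0.0000 0.0000 1.0000], t=(-0.7126, -0.8380, 0.0000)
after S2 (essential): [0.6128 -0.2185 -0.0386; -0.3257 -0.3183 -0.3310; -0.0583 0.3988 0.3095]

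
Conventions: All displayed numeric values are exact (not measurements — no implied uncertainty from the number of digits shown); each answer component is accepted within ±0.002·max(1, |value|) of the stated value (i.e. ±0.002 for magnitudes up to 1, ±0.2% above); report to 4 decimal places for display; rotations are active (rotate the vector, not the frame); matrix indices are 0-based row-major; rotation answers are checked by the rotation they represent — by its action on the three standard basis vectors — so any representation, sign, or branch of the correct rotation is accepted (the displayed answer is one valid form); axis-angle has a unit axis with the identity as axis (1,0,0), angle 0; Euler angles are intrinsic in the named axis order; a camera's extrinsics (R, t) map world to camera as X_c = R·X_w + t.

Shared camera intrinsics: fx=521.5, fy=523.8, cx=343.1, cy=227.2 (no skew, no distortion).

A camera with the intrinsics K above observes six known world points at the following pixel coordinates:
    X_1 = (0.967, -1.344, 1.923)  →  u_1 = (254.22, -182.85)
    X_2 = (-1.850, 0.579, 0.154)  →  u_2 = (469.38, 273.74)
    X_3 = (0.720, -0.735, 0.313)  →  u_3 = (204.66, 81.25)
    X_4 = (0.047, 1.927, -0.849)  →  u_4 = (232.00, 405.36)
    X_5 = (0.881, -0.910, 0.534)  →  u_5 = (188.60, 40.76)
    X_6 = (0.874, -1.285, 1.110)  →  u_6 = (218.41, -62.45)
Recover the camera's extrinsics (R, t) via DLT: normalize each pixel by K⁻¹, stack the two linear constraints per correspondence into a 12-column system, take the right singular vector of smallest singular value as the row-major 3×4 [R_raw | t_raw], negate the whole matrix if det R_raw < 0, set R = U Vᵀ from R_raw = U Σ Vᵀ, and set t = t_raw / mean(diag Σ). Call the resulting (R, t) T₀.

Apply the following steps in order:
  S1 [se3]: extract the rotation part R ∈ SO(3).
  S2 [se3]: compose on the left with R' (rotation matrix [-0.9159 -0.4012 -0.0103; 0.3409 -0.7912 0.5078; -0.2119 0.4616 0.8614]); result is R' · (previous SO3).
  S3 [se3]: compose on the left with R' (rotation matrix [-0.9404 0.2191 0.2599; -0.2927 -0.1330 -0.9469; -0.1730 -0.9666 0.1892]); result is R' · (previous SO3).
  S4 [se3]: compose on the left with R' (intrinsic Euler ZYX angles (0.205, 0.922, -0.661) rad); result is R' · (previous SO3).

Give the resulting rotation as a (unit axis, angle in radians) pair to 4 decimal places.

rotation (axis_angle) = ((-0.3389, -0.8447, -0.4142), 2.2623)

source (pnp_recover): camera pose = R=[-0.8752 -0.0566 0.4804; -0.0363 0.9980 0.0514; -0.4823 0.0276 -0.8756], t=(-0.4802, -0.2201, 4.1005)
after S1 (rot_of_se3): [-0.8752 -0.0566 0.4804; -0.0363 0.9980 0.0514; -0.4823 0.0276 -0.8756]
after S2 (compose_so3): [0.8212 -0.3489 -0.4516; -0.5145 -0.7949 -0.3215; -0.2468 0.4964 -0.8323]
after S3 (compose_so3): [-0.9492 0.2829 0.1379; 0.0618 -0.2622 0.9630; 0.3086 0.9226 0.2314]
after S4 (compose_so3): [-0.4495 0.7879 -0.4208; 0.1499 0.5309 0.8341; 0.8806 0.3119 -0.3567]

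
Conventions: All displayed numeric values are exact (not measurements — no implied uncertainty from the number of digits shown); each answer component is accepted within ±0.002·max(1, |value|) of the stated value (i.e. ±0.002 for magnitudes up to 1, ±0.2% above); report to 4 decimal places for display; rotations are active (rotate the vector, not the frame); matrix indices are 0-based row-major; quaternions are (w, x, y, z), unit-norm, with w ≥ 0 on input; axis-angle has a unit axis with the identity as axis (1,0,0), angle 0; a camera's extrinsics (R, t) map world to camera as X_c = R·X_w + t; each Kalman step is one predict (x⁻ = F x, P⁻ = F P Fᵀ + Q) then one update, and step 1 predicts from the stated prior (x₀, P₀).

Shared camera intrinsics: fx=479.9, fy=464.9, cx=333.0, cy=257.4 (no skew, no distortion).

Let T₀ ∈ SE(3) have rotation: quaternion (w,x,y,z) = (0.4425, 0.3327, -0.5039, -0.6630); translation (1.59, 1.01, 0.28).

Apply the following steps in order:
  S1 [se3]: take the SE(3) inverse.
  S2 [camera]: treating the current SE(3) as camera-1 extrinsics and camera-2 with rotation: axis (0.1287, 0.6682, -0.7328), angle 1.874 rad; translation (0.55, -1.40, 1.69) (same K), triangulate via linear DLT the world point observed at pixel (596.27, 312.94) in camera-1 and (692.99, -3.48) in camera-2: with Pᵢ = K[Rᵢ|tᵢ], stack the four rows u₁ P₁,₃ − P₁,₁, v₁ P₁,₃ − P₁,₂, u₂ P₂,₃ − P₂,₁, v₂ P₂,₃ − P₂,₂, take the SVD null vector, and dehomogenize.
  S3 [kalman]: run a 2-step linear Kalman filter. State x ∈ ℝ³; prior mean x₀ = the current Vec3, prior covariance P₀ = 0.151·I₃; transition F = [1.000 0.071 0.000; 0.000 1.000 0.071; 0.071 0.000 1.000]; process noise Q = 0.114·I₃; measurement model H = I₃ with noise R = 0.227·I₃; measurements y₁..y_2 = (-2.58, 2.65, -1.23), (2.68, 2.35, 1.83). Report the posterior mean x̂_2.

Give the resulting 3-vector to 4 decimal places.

result = (0.5347, 2.1163, 0.8711)

after S1 (invert_se3): R=[-0.3870 -0.9221 0.0048; 0.2515 -0.1005 0.9626; -0.8871 0.3737 0.2708], t=(1.5453, -0.5678, 0.9572)
after S2 (triangulate): (-1.1156, 0.6454, 1.2627)
after S3 (kf_track): (0.5347, 2.1163, 0.8711)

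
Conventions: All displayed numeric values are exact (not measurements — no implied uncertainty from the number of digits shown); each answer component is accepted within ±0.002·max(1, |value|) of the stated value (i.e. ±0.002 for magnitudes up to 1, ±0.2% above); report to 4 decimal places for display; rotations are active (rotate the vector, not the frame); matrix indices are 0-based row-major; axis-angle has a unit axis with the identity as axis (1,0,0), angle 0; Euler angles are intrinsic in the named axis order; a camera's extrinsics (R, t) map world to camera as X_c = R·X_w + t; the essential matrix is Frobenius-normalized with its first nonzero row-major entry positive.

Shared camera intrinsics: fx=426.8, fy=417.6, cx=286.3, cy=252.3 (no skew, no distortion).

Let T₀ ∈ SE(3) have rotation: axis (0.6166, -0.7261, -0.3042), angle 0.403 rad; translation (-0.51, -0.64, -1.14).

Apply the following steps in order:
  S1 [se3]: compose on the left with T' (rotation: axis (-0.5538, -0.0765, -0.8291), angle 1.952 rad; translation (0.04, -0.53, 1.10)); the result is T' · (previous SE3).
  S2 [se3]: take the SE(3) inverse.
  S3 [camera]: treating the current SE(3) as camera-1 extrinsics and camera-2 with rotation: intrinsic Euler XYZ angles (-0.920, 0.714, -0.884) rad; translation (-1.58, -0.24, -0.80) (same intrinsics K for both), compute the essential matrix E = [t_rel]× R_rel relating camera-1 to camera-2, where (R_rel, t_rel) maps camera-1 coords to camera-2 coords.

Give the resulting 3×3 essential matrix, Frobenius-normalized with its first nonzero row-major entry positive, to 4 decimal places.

after S1 (compose_se3): R=[0.0687 0.9455 0.3182; -0.4576 -0.2536 0.8523; 0.8865 -0.2042 0.4152], t=(-1.1519, -0.6194, 0.3647)
after S2 (invert_se3): R=[0.0687 -0.4576 0.8865; 0.9455 -0.2536 -0.2042; 0.3182 0.8523 0.4152], t=(-0.5276, 1.0065, 0.7430)
after S3 (essential): [0.2830 -0.0182 -0.1028; 0.4590 0.2650 -0.3903; -0.4007 0.5143 -0.2252]

matrix = [0.2830 -0.0182 -0.1028; 0.4590 0.2650 -0.3903; -0.4007 0.5143 -0.2252]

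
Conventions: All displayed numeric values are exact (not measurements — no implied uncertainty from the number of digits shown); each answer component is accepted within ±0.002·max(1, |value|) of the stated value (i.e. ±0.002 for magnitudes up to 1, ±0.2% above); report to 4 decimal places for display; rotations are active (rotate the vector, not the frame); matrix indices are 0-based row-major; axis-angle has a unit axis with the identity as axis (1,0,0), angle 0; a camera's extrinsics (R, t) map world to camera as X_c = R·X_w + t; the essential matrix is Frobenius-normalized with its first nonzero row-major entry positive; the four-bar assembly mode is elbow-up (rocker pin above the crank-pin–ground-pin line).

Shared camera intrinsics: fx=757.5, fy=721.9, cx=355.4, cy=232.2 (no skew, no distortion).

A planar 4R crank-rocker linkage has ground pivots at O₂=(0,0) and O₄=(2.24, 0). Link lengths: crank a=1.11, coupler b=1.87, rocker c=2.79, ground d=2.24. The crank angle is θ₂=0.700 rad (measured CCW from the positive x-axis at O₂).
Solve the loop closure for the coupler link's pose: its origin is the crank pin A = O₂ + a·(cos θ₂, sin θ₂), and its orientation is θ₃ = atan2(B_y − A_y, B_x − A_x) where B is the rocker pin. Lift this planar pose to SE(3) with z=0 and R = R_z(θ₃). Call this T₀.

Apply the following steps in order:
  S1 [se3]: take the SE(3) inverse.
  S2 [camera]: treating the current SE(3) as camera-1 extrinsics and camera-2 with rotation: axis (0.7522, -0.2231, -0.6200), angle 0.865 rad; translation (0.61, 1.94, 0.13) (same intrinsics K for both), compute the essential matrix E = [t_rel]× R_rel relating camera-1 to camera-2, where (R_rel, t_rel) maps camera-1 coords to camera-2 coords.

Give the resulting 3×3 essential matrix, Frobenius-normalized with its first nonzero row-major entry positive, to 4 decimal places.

source (fourbar_fk): coupler pose = R=[0.1541 -0.9881 0.0000; 0.9881 0.1541 0.0000; 0.0000 0.0000 1.0000], t=(0.8490, 0.7151, 0.0000)
after S1 (invert_se3): R=[0.1541 0.9881 0.0000; -0.9881 0.1541 -0.0000; 0.0000 0.0000 1.0000], t=(-0.8373, 0.7287, 0.0000)
after S2 (essential): [0.2364 -0.0505 0.4986; -0.1857 -0.1606 -0.3965; -0.0330 0.6867 -0.0528]

matrix = [0.2364 -0.0505 0.4986; -0.1857 -0.1606 -0.3965; -0.0330 0.6867 -0.0528]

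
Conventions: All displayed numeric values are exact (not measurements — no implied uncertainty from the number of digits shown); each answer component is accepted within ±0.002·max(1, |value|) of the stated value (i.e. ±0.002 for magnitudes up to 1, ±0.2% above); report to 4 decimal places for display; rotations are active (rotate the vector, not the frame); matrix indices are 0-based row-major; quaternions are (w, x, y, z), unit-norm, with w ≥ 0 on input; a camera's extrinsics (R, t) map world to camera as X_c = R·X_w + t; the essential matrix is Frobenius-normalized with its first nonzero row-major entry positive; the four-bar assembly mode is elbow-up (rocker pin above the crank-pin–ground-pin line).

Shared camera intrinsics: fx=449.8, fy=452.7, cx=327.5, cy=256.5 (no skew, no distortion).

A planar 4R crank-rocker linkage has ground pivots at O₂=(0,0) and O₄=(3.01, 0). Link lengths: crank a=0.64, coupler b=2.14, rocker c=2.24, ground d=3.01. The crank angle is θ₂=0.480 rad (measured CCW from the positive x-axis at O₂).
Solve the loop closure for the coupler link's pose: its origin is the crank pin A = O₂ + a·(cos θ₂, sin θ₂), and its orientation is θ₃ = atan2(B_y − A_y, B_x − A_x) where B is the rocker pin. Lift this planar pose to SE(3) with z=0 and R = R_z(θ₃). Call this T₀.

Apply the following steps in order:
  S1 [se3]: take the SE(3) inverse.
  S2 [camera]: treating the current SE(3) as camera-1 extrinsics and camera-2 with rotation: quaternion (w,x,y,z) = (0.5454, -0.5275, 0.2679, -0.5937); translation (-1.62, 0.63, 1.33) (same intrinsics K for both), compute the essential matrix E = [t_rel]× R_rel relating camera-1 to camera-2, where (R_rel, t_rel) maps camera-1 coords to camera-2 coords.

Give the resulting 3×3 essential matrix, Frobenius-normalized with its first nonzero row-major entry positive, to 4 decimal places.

matrix = [0.3646 -0.2676 -0.1175; -0.0790 -0.3841 0.5884; 0.4157 -0.2965 -0.1450]

source (fourbar_fk): coupler pose = R=[0.6310 -0.7758 0.0000; 0.7758 0.6310 0.0000; 0.0000 0.0000 1.0000], t=(0.5677, 0.2955, 0.0000)
after S1 (invert_se3): R=[0.6310 0.7758 0.0000; -0.7758 0.6310 -0.0000; 0.0000 0.0000 1.0000], t=(-0.5875, 0.2539, 0.0000)
after S2 (essential): [0.3646 -0.2676 -0.1175; -0.0790 -0.3841 0.5884; 0.4157 -0.2965 -0.1450]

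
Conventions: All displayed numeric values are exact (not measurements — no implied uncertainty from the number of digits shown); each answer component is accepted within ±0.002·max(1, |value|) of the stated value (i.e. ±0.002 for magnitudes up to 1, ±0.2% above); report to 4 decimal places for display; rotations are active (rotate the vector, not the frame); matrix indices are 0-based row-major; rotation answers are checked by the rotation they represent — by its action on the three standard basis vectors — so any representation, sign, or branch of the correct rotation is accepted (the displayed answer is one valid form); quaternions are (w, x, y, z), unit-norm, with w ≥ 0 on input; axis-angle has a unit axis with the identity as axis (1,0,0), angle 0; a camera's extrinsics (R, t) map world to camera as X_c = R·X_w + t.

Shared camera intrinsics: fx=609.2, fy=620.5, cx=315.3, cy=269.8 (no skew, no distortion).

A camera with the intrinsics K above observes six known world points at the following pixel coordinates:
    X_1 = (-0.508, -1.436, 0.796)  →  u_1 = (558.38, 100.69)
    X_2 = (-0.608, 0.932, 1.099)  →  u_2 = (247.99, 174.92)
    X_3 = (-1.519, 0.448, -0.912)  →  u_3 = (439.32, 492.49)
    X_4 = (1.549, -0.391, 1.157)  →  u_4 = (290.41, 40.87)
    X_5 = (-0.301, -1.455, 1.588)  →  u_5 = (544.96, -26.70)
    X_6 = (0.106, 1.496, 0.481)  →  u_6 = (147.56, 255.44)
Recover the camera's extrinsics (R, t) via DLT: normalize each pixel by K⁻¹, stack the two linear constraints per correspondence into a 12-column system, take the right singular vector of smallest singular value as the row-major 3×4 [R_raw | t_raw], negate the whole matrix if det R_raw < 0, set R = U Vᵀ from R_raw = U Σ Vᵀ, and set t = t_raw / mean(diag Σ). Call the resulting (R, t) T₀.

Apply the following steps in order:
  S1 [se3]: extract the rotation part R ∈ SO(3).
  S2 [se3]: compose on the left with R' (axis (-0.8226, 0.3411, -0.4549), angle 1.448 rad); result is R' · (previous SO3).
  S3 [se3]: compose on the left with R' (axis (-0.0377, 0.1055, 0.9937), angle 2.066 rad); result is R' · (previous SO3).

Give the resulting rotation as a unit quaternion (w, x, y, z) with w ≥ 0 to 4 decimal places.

source (pnp_recover): camera pose = R=[-0.4651 -0.8732 -0.1458; -0.4320 0.3676 -0.8236; 0.7727 -0.3201 -0.5481], t=(0.3300, -0.2000, 4.6399)
after S1 (rot_of_se3): [-0.4651 -0.8732 -0.1458; -0.4320 0.3676 -0.8236; 0.7727 -0.3201 -0.5481]
after S2 (compose_so3): [0.0935 -0.7635 -0.6390; 0.7531 0.4741 -0.4562; 0.6512 -0.4386 0.6193]
after S3 (compose_so3): [-0.6827 -0.0725 0.7271; -0.1420 -0.9629 -0.2294; 0.7168 -0.2598 0.6471]

rotation (quat) = (0.0191, -0.3979, 0.1348, -0.9073)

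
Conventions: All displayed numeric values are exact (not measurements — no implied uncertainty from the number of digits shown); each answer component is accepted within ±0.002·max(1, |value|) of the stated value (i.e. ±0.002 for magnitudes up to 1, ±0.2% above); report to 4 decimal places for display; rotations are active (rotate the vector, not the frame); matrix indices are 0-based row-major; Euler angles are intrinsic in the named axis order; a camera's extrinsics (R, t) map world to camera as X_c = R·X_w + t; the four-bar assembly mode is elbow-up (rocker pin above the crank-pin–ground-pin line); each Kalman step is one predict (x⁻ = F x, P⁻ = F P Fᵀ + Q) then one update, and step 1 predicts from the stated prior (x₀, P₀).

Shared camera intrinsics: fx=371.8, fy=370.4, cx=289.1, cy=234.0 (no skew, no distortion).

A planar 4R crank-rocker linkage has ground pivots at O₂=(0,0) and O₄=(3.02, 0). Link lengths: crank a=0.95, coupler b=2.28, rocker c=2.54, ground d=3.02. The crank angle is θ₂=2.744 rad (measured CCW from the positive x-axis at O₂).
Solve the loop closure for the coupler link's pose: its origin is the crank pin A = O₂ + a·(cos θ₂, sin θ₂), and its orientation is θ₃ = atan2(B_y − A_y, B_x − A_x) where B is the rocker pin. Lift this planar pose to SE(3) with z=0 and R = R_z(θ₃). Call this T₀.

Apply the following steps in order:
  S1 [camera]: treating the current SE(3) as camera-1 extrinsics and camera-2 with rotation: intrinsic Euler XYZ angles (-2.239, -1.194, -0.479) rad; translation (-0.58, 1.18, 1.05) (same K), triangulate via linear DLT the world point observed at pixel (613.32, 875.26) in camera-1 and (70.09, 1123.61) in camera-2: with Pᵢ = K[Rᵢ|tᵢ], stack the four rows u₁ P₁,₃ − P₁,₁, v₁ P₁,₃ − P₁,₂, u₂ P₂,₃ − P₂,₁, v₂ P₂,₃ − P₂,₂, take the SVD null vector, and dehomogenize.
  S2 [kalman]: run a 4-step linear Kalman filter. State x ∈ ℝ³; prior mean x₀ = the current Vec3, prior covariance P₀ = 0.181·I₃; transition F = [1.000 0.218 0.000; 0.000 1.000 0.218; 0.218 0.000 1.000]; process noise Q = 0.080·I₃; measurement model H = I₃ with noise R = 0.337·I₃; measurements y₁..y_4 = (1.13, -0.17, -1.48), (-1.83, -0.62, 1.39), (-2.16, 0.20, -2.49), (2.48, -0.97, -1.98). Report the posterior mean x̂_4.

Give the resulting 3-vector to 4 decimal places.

result = (0.2019, -0.6042, -1.2544)

source (fourbar_fk): coupler pose = R=[0.8423 -0.5390 0.0000; 0.5390 0.8423 0.0000; 0.0000 0.0000 1.0000], t=(-0.8759, 0.3678, 0.0000)
after S1 (triangulate): (1.2918, -0.3361, 0.4511)
after S2 (kf_track): (0.2019, -0.6042, -1.2544)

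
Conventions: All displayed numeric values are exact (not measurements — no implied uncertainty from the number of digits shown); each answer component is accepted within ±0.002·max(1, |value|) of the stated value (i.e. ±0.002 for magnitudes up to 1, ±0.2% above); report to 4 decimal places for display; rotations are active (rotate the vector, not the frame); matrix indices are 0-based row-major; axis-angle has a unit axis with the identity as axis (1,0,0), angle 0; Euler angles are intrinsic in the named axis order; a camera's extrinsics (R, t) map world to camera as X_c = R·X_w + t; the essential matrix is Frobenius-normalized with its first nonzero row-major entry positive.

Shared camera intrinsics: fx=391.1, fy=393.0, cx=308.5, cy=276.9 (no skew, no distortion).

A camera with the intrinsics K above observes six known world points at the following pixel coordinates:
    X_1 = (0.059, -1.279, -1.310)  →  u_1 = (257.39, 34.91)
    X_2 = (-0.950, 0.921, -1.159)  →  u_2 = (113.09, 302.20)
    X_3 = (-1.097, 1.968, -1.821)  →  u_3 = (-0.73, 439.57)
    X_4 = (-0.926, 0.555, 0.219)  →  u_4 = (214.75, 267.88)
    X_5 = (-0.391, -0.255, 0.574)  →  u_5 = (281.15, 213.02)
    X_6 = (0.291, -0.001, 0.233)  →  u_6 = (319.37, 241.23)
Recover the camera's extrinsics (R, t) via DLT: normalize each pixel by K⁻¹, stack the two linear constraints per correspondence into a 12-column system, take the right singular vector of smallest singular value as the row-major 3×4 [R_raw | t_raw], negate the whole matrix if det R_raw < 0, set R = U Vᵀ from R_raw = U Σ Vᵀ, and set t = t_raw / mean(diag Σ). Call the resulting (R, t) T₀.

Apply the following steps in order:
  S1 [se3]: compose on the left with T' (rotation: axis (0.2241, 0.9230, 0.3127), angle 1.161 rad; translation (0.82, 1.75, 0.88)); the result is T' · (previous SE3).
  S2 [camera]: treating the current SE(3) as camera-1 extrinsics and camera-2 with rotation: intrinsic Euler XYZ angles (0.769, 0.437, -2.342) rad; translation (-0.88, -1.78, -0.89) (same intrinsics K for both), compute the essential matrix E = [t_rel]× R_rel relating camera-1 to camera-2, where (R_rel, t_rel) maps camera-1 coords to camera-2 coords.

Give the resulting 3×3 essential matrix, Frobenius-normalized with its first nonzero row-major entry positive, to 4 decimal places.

source (pnp_recover): camera pose = R=[0.9131 -0.2115 0.3487; 0.2187 0.9756 0.0189; -0.3442 0.0590 0.9370], t=(-0.2300, -0.4500, 4.1006)
after S1 (compose_se3): R=[0.0500 -0.1966 0.9792; 0.5857 0.7999 0.1307; -0.8090 0.5670 0.1551], t=(4.4389, 1.1146, 2.7695)
after S2 (essential): [0.1660 0.3550 -0.1219; -0.3365 0.4533 0.4151; -0.3190 -0.4045 0.2740]

matrix = [0.1660 0.3550 -0.1219; -0.3365 0.4533 0.4151; -0.3190 -0.4045 0.2740]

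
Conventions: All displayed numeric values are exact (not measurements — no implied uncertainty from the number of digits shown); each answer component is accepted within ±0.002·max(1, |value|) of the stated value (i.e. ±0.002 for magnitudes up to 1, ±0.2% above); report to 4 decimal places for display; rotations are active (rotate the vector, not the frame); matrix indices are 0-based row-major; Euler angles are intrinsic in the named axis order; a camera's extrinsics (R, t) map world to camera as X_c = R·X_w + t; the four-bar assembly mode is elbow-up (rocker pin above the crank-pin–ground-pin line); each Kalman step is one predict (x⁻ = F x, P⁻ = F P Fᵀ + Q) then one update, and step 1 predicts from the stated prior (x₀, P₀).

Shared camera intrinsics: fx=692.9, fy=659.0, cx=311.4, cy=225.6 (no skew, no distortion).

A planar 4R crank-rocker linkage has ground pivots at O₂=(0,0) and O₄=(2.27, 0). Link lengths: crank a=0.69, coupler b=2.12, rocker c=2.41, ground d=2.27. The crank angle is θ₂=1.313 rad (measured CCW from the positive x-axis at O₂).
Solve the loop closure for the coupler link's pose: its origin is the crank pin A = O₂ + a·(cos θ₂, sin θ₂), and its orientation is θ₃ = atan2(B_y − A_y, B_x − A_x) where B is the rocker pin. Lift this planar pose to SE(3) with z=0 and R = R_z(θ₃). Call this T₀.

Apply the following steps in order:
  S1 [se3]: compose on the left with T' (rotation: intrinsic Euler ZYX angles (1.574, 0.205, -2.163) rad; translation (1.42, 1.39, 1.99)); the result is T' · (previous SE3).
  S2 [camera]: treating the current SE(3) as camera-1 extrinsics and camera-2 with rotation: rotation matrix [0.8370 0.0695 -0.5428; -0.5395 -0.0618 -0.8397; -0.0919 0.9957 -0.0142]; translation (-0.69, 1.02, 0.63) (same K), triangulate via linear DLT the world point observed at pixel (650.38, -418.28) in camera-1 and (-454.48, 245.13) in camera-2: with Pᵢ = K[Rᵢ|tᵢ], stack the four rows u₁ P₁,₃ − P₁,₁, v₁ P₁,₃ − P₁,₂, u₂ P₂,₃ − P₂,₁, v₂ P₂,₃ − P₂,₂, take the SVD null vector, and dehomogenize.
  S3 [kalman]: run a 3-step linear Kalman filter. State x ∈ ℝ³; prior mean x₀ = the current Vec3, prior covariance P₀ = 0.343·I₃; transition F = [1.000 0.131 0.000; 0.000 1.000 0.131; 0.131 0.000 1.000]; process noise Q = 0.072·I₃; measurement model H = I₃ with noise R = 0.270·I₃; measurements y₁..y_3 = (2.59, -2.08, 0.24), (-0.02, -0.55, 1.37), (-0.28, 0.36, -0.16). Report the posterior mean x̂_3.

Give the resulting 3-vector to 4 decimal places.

result = (0.1276, -0.0980, 0.5996)

source (fourbar_fk): coupler pose = R=[0.6407 -0.7678 0.0000; 0.7678 0.6407 0.0000; 0.0000 0.0000 1.0000], t=(0.1759, 0.6672, 0.0000)
after S1 (compose_se3): R=[0.4270 0.3604 -0.8293; 0.4990 -0.8588 -0.1163; -0.7541 -0.3642 -0.5465], t=(1.7922, 1.4507, 1.4122)
after S2 (triangulate): (-1.2078, 1.6084, 1.7905)
after S3 (kf_track): (0.1276, -0.0980, 0.5996)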